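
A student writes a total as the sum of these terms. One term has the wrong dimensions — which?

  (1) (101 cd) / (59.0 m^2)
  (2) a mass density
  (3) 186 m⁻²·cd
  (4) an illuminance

Dimensions:
  (1) [cd] / [m²] = m⁻²·cd
  (2) [mass density] = kg·m⁻³
  (3) m⁻²·cd
  (4) [illuminance] = m⁻²·cd
All reduce to m⁻²·cd except (2), which is kg·m⁻³.

(2)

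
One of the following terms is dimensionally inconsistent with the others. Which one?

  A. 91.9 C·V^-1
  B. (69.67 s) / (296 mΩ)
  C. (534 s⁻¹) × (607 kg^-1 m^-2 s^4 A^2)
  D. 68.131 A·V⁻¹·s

Dimensions:
  A. C·V⁻¹ = s·A·(J·C⁻¹)⁻¹ = kg⁻¹·m⁻²·s⁴·A²
  B. [s] / [kg·m²·s⁻³·A⁻²] = kg⁻¹·m⁻²·s⁴·A²
  C. [s⁻¹] · [kg⁻¹·m⁻²·s⁴·A²] = kg⁻¹·m⁻²·s³·A²
  D. A·s·V⁻¹ = A·s·(J·C⁻¹)⁻¹ = kg⁻¹·m⁻²·s⁴·A²
All reduce to kg⁻¹·m⁻²·s⁴·A² except C., which is kg⁻¹·m⁻²·s³·A².

C.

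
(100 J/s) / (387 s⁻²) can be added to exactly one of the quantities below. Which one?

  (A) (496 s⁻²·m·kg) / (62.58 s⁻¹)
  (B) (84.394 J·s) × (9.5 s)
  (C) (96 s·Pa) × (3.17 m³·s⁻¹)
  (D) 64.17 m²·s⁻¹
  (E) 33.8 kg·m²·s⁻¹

(E)

Reference: [kg·m²·s⁻³] / [s⁻²] = kg·m²·s⁻¹.
Each option:
  (A) [kg·m·s⁻²] / [s⁻¹] = kg·m·s⁻¹
  (B) [kg·m²·s⁻¹] · [s] = kg·m²
  (C) [kg·m⁻¹·s⁻¹] · [m³·s⁻¹] = kg·m²·s⁻²
  (D) m²·s⁻¹
  (E) kg·m²·s⁻¹  ← same
Only (E) matches kg·m²·s⁻¹.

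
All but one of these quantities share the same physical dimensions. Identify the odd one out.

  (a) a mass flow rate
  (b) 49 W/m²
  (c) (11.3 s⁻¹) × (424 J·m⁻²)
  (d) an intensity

(a)

Dimensions:
  (a) [mass flow rate] = kg·s⁻¹
  (b) W·m⁻² = J·s⁻¹·m⁻² = kg·s⁻³
  (c) [s⁻¹] · [kg·s⁻²] = kg·s⁻³
  (d) [intensity] = kg·s⁻³
All reduce to kg·s⁻³ except (a), which is kg·s⁻¹.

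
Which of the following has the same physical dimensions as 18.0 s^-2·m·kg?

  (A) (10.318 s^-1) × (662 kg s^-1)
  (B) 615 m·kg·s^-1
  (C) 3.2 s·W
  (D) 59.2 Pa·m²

(D)

Reference: kg·m·s⁻².
Each option:
  (A) [s⁻¹] · [kg·s⁻¹] = kg·s⁻²
  (B) kg·m·s⁻¹
  (C) W·s = J·s⁻¹·s = kg·m²·s⁻²
  (D) Pa·m² = N·m⁻²·m² = kg·m·s⁻²  ← same
Only (D) matches kg·m·s⁻².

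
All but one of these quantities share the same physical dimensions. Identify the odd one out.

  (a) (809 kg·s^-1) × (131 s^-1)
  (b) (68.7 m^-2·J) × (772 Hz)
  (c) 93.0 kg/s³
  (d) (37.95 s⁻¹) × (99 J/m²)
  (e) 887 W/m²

Work out the base dimensions of each:
  (a) [kg·s⁻¹] · [s⁻¹] = kg·s⁻²
  (b) [kg·s⁻²] · [s⁻¹] = kg·s⁻³
  (c) kg·s⁻³
  (d) [s⁻¹] · [kg·s⁻²] = kg·s⁻³
  (e) W·m⁻² = J·s⁻¹·m⁻² = kg·s⁻³
All reduce to kg·s⁻³ except (a), which is kg·s⁻².

(a)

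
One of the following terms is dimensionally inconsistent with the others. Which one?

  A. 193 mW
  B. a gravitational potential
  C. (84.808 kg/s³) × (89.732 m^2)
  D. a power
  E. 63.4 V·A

Expand each in SI base units:
  A. W = J·s⁻¹ = kg·m²·s⁻³
  B. [gravitational potential] = m²·s⁻²
  C. [kg·s⁻³] · [m²] = kg·m²·s⁻³
  D. [power] = kg·m²·s⁻³
  E. V·A = J·C⁻¹·A = kg·m²·s⁻³
All reduce to kg·m²·s⁻³ except B., which is m²·s⁻².

B.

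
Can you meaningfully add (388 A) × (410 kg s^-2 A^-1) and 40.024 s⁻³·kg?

Expand each in SI base units:
  (388 A) × (410 kg s^-2 A^-1):  [A] · [kg·s⁻²·A⁻¹] = kg·s⁻²
  40.024 s⁻³·kg:  kg·s⁻³
kg·s⁻² ≠ kg·s⁻³, so they cannot be added.

No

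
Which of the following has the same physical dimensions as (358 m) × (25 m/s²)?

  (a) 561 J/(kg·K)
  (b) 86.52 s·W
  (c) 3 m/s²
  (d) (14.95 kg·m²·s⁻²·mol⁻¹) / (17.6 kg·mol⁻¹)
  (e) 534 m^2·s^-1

Reference: [m] · [m·s⁻²] = m²·s⁻².
Each option:
  (a) J·kg⁻¹·K⁻¹ = N·m·kg⁻¹·K⁻¹ = m²·s⁻²·K⁻¹
  (b) W·s = J·s⁻¹·s = kg·m²·s⁻²
  (c) m·s⁻²
  (d) [kg·m²·s⁻²·mol⁻¹] / [kg·mol⁻¹] = m²·s⁻²  ← same
  (e) m²·s⁻¹
Only (d) matches m²·s⁻².

(d)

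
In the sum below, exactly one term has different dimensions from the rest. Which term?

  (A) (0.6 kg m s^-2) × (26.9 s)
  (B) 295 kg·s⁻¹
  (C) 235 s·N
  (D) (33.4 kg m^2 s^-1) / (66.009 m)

(B)

Dimensions:
  (A) [kg·m·s⁻²] · [s] = kg·m·s⁻¹
  (B) kg·s⁻¹
  (C) N·s = kg·m·s⁻²·s = kg·m·s⁻¹
  (D) [kg·m²·s⁻¹] / [m] = kg·m·s⁻¹
All reduce to kg·m·s⁻¹ except (B), which is kg·s⁻¹.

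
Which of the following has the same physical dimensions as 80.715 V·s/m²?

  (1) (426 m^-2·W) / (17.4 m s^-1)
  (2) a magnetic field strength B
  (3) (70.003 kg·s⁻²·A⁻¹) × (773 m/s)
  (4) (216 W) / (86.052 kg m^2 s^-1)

(2)

Reference: V·s·m⁻² = J·C⁻¹·s·m⁻² = kg·s⁻²·A⁻¹.
Each option:
  (1) [kg·s⁻³] / [m·s⁻¹] = kg·m⁻¹·s⁻²
  (2) [magnetic field strength B] = kg·s⁻²·A⁻¹  ← same
  (3) [kg·s⁻²·A⁻¹] · [m·s⁻¹] = kg·m·s⁻³·A⁻¹
  (4) [kg·m²·s⁻³] / [kg·m²·s⁻¹] = s⁻²
Only (2) matches kg·s⁻²·A⁻¹.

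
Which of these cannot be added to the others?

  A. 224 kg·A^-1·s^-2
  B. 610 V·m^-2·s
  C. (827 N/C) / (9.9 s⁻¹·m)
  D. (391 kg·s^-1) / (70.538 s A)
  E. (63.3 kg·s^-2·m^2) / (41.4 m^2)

E.

Dimensions:
  A. kg·s⁻²·A⁻¹
  B. V·s·m⁻² = J·C⁻¹·s·m⁻² = kg·s⁻²·A⁻¹
  C. [kg·m·s⁻³·A⁻¹] / [m·s⁻¹] = kg·s⁻²·A⁻¹
  D. [kg·s⁻¹] / [s·A] = kg·s⁻²·A⁻¹
  E. [kg·m²·s⁻²] / [m²] = kg·s⁻²
All reduce to kg·s⁻²·A⁻¹ except E., which is kg·s⁻².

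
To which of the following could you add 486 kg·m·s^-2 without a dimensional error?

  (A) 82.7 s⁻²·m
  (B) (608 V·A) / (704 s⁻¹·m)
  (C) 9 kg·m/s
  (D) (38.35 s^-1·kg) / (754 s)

(B)

Reference: kg·m·s⁻².
Each option:
  (A) m·s⁻²
  (B) [kg·m²·s⁻³] / [m·s⁻¹] = kg·m·s⁻²  ← same
  (C) kg·m·s⁻¹
  (D) [kg·s⁻¹] / [s] = kg·s⁻²
Only (B) matches kg·m·s⁻².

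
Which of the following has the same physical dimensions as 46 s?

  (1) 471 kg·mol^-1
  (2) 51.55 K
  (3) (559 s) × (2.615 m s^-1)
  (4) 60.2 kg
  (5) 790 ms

(5)

Reference: s.
Each option:
  (1) kg·mol⁻¹
  (2) K
  (3) [s] · [m·s⁻¹] = m
  (4) kg
  (5) s  ← same
Only (5) matches s.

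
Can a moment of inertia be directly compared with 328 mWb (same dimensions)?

No

Expand each in SI base units:
  a moment of inertia:  [moment of inertia] = kg·m²
  328 mWb:  Wb = V·s = kg·m²·s⁻²·A⁻¹
kg·m² ≠ kg·m²·s⁻²·A⁻¹, so they cannot be added.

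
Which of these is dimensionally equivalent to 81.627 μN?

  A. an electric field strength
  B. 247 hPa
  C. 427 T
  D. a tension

Reference: N = kg·m·s⁻².
Each option:
  A. [electric field strength] = kg·m·s⁻³·A⁻¹
  B. Pa = N·m⁻² = kg·m⁻¹·s⁻²
  C. T = Wb·m⁻² = kg·s⁻²·A⁻¹
  D. [tension] = kg·m·s⁻²  ← same
Only D. matches kg·m·s⁻².

D.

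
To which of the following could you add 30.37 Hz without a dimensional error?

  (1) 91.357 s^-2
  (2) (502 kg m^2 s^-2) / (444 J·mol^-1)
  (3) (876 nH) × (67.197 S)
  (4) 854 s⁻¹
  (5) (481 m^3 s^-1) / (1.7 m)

Reference: Hz = s⁻¹.
Each option:
  (1) s⁻²
  (2) [kg·m²·s⁻²] / [kg·m²·s⁻²·mol⁻¹] = mol
  (3) [kg·m²·s⁻²·A⁻²] · [kg⁻¹·m⁻²·s³·A²] = s
  (4) s⁻¹  ← same
  (5) [m³·s⁻¹] / [m] = m²·s⁻¹
Only (4) matches s⁻¹.

(4)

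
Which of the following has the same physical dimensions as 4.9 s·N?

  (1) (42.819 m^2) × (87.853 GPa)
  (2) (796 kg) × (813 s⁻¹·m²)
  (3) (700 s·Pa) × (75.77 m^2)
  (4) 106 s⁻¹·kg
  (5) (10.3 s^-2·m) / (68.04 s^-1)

(3)

Reference: N·s = kg·m·s⁻²·s = kg·m·s⁻¹.
Each option:
  (1) [m²] · [kg·m⁻¹·s⁻²] = kg·m·s⁻²
  (2) [kg] · [m²·s⁻¹] = kg·m²·s⁻¹
  (3) [kg·m⁻¹·s⁻¹] · [m²] = kg·m·s⁻¹  ← same
  (4) kg·s⁻¹
  (5) [m·s⁻²] / [s⁻¹] = m·s⁻¹
Only (3) matches kg·m·s⁻¹.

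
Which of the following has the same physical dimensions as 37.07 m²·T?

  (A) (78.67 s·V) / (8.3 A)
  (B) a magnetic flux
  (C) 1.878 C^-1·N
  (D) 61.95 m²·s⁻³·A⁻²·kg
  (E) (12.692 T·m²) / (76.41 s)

(B)

Reference: T·m² = Wb·m⁻²·m² = kg·m²·s⁻²·A⁻¹.
Each option:
  (A) [kg·m²·s⁻²·A⁻¹] / [A] = kg·m²·s⁻²·A⁻²
  (B) [magnetic flux] = kg·m²·s⁻²·A⁻¹  ← same
  (C) N·C⁻¹ = kg·m·s⁻²·(s·A)⁻¹ = kg·m·s⁻³·A⁻¹
  (D) kg·m²·s⁻³·A⁻²
  (E) [kg·m²·s⁻²·A⁻¹] / [s] = kg·m²·s⁻³·A⁻¹
Only (B) matches kg·m²·s⁻²·A⁻¹.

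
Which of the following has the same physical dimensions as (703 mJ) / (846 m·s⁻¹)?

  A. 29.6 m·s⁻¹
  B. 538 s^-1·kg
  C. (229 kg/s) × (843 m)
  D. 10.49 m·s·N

Reference: [kg·m²·s⁻²] / [m·s⁻¹] = kg·m·s⁻¹.
Each option:
  A. m·s⁻¹
  B. kg·s⁻¹
  C. [kg·s⁻¹] · [m] = kg·m·s⁻¹  ← same
  D. N·m·s = kg·m·s⁻²·m·s = kg·m²·s⁻¹
Only C. matches kg·m·s⁻¹.

C.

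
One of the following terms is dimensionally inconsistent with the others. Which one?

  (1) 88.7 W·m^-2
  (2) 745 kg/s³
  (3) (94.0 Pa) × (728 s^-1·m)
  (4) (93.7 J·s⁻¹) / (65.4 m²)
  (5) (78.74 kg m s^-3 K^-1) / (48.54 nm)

Reduce each to base SI dimensions:
  (1) W·m⁻² = J·s⁻¹·m⁻² = kg·s⁻³
  (2) kg·s⁻³
  (3) [kg·m⁻¹·s⁻²] · [m·s⁻¹] = kg·s⁻³
  (4) [kg·m²·s⁻³] / [m²] = kg·s⁻³
  (5) [kg·m·s⁻³·K⁻¹] / [m] = kg·s⁻³·K⁻¹
All reduce to kg·s⁻³ except (5), which is kg·s⁻³·K⁻¹.

(5)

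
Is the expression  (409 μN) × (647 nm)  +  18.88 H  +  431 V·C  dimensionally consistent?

No

Dimensions:
  (409 μN) × (647 nm):  [kg·m·s⁻²] · [m] = kg·m²·s⁻²
  18.88 H:  H = V·s·A⁻¹ = kg·m²·s⁻²·A⁻²
  431 V·C:  C·V = s·A·J·C⁻¹ = kg·m²·s⁻²
The terms do not share a single dimension (kg·m²·s⁻² vs kg·m²·s⁻²·A⁻²).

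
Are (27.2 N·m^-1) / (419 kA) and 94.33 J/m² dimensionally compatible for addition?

Expand each in SI base units:
  (27.2 N·m^-1) / (419 kA):  [kg·s⁻²] / [A] = kg·s⁻²·A⁻¹
  94.33 J/m²:  J·m⁻² = N·m·m⁻² = kg·s⁻²
kg·s⁻²·A⁻¹ ≠ kg·s⁻², so they cannot be added.

No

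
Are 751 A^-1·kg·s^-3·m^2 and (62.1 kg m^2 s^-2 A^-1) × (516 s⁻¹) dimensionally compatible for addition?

Yes

In SI base units:
  751 A^-1·kg·s^-3·m^2:  kg·m²·s⁻³·A⁻¹
  (62.1 kg m^2 s^-2 A^-1) × (516 s⁻¹):  [kg·m²·s⁻²·A⁻¹] · [s⁻¹] = kg·m²·s⁻³·A⁻¹
Both are kg·m²·s⁻³·A⁻¹, so they have the same dimensions and can be added.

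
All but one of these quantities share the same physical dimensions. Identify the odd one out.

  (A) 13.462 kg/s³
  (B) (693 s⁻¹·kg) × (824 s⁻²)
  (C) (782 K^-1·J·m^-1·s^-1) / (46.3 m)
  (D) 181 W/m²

Expand each in SI base units:
  (A) kg·s⁻³
  (B) [kg·s⁻¹] · [s⁻²] = kg·s⁻³
  (C) [kg·m·s⁻³·K⁻¹] / [m] = kg·s⁻³·K⁻¹
  (D) W·m⁻² = J·s⁻¹·m⁻² = kg·s⁻³
All reduce to kg·s⁻³ except (C), which is kg·s⁻³·K⁻¹.

(C)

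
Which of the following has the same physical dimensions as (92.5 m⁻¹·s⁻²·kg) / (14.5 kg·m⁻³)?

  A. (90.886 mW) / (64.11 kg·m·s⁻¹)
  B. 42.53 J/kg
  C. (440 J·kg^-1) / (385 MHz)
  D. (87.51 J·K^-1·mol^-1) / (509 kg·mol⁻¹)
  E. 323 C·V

Reference: [kg·m⁻¹·s⁻²] / [kg·m⁻³] = m²·s⁻².
Each option:
  A. [kg·m²·s⁻³] / [kg·m·s⁻¹] = m·s⁻²
  B. J·kg⁻¹ = N·m·kg⁻¹ = m²·s⁻²  ← same
  C. [m²·s⁻²] / [s⁻¹] = m²·s⁻¹
  D. [kg·m²·s⁻²·K⁻¹·mol⁻¹] / [kg·mol⁻¹] = m²·s⁻²·K⁻¹
  E. C·V = s·A·J·C⁻¹ = kg·m²·s⁻²
Only B. matches m²·s⁻².

B.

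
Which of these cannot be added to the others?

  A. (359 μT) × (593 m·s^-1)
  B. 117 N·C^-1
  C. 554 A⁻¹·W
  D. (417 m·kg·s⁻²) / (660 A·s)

C.

Reduce each to base SI dimensions:
  A. [kg·s⁻²·A⁻¹] · [m·s⁻¹] = kg·m·s⁻³·A⁻¹
  B. N·C⁻¹ = kg·m·s⁻²·(s·A)⁻¹ = kg·m·s⁻³·A⁻¹
  C. W·A⁻¹ = J·s⁻¹·A⁻¹ = kg·m²·s⁻³·A⁻¹
  D. [kg·m·s⁻²] / [s·A] = kg·m·s⁻³·A⁻¹
All reduce to kg·m·s⁻³·A⁻¹ except C., which is kg·m²·s⁻³·A⁻¹.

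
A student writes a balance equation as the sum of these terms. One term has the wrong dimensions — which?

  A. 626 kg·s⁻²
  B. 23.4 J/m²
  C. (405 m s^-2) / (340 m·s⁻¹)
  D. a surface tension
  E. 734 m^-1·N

C.

Reduce each to base SI dimensions:
  A. kg·s⁻²
  B. J·m⁻² = N·m·m⁻² = kg·s⁻²
  C. [m·s⁻²] / [m·s⁻¹] = s⁻¹
  D. [surface tension] = kg·s⁻²
  E. N·m⁻¹ = kg·m·s⁻²·m⁻¹ = kg·s⁻²
All reduce to kg·s⁻² except C., which is s⁻¹.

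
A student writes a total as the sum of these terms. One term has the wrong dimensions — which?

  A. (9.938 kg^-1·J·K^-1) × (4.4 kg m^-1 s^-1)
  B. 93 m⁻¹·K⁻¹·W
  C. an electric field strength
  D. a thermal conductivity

C.

Reduce each to base SI dimensions:
  A. [m²·s⁻²·K⁻¹] · [kg·m⁻¹·s⁻¹] = kg·m·s⁻³·K⁻¹
  B. W·m⁻¹·K⁻¹ = J·s⁻¹·m⁻¹·K⁻¹ = kg·m·s⁻³·K⁻¹
  C. [electric field strength] = kg·m·s⁻³·A⁻¹
  D. [thermal conductivity] = kg·m·s⁻³·K⁻¹
All reduce to kg·m·s⁻³·K⁻¹ except C., which is kg·m·s⁻³·A⁻¹.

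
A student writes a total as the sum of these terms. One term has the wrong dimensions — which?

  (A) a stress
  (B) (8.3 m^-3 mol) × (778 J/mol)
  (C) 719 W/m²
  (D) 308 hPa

(C)

Dimensions:
  (A) [stress] = kg·m⁻¹·s⁻²
  (B) [m⁻³·mol] · [kg·m²·s⁻²·mol⁻¹] = kg·m⁻¹·s⁻²
  (C) W·m⁻² = J·s⁻¹·m⁻² = kg·s⁻³
  (D) Pa = N·m⁻² = kg·m⁻¹·s⁻²
All reduce to kg·m⁻¹·s⁻² except (C), which is kg·s⁻³.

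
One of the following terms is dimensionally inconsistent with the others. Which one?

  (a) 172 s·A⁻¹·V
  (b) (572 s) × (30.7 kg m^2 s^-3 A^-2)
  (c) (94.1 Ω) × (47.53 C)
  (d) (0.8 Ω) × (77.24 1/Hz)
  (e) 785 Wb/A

In SI base units:
  (a) V·s·A⁻¹ = J·C⁻¹·s·A⁻¹ = kg·m²·s⁻²·A⁻²
  (b) [s] · [kg·m²·s⁻³·A⁻²] = kg·m²·s⁻²·A⁻²
  (c) [kg·m²·s⁻³·A⁻²] · [s·A] = kg·m²·s⁻²·A⁻¹
  (d) [kg·m²·s⁻³·A⁻²] · [s] = kg·m²·s⁻²·A⁻²
  (e) Wb·A⁻¹ = V·s·A⁻¹ = kg·m²·s⁻²·A⁻²
All reduce to kg·m²·s⁻²·A⁻² except (c), which is kg·m²·s⁻²·A⁻¹.

(c)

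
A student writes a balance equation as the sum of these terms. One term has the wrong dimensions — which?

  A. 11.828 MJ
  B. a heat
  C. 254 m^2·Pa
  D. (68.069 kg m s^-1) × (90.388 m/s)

C.

Reduce each to base SI dimensions:
  A. J = N·m = kg·m²·s⁻²
  B. [heat] = kg·m²·s⁻²
  C. Pa·m² = N·m⁻²·m² = kg·m·s⁻²
  D. [kg·m·s⁻¹] · [m·s⁻¹] = kg·m²·s⁻²
All reduce to kg·m²·s⁻² except C., which is kg·m·s⁻².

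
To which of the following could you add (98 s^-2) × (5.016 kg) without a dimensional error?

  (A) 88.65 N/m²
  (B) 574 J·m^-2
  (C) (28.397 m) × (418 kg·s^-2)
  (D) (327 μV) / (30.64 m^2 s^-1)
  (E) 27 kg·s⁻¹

Reference: [s⁻²] · [kg] = kg·s⁻².
Each option:
  (A) N·m⁻² = kg·m·s⁻²·m⁻² = kg·m⁻¹·s⁻²
  (B) J·m⁻² = N·m·m⁻² = kg·s⁻²  ← same
  (C) [m] · [kg·s⁻²] = kg·m·s⁻²
  (D) [kg·m²·s⁻³·A⁻¹] / [m²·s⁻¹] = kg·s⁻²·A⁻¹
  (E) kg·s⁻¹
Only (B) matches kg·s⁻².

(B)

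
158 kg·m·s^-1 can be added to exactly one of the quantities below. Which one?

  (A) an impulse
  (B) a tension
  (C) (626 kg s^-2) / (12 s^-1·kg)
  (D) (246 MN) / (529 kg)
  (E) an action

(A)

Reference: kg·m·s⁻¹.
Each option:
  (A) [impulse] = kg·m·s⁻¹  ← same
  (B) [tension] = kg·m·s⁻²
  (C) [kg·s⁻²] / [kg·s⁻¹] = s⁻¹
  (D) [kg·m·s⁻²] / [kg] = m·s⁻²
  (E) [action] = kg·m²·s⁻¹
Only (A) matches kg·m·s⁻¹.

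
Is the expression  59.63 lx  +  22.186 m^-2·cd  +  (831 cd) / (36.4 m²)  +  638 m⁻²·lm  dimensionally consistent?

Yes

Expand each in SI base units:
  59.63 lx:  lx = lm·m⁻² = m⁻²·cd
  22.186 m^-2·cd:  cd·m⁻² = m⁻²·cd
  (831 cd) / (36.4 m²):  [cd] / [m²] = m⁻²·cd
  638 m⁻²·lm:  lm·m⁻² = cd·m⁻² = m⁻²·cd
Every term reduces to m⁻²·cd.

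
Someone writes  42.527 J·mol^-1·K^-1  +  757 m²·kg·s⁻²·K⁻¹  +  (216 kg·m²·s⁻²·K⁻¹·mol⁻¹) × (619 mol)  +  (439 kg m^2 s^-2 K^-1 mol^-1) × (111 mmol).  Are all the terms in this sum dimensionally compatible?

No

Expand each in SI base units:
  42.527 J·mol^-1·K^-1:  J·mol⁻¹·K⁻¹ = N·m·mol⁻¹·K⁻¹ = kg·m²·s⁻²·K⁻¹·mol⁻¹
  757 m²·kg·s⁻²·K⁻¹:  kg·m²·s⁻²·K⁻¹
  (216 kg·m²·s⁻²·K⁻¹·mol⁻¹) × (619 mol):  [kg·m²·s⁻²·K⁻¹·mol⁻¹] · [mol] = kg·m²·s⁻²·K⁻¹
  (439 kg m^2 s^-2 K^-1 mol^-1) × (111 mmol):  [kg·m²·s⁻²·K⁻¹·mol⁻¹] · [mol] = kg·m²·s⁻²·K⁻¹
The terms do not share a single dimension (kg·m²·s⁻²·K⁻¹ vs kg·m²·s⁻²·K⁻¹·mol⁻¹).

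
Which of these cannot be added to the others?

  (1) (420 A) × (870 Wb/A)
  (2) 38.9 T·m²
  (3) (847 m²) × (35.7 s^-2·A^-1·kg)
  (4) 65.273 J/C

Work out the base dimensions of each:
  (1) [A] · [kg·m²·s⁻²·A⁻²] = kg·m²·s⁻²·A⁻¹
  (2) T·m² = Wb·m⁻²·m² = kg·m²·s⁻²·A⁻¹
  (3) [m²] · [kg·s⁻²·A⁻¹] = kg·m²·s⁻²·A⁻¹
  (4) J·C⁻¹ = N·m·(s·A)⁻¹ = kg·m²·s⁻³·A⁻¹
All reduce to kg·m²·s⁻²·A⁻¹ except (4), which is kg·m²·s⁻³·A⁻¹.

(4)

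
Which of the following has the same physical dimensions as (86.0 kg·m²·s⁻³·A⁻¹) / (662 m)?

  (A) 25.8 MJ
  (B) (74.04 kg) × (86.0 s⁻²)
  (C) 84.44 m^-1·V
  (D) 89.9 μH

(C)

Reference: [kg·m²·s⁻³·A⁻¹] / [m] = kg·m·s⁻³·A⁻¹.
Each option:
  (A) J = N·m = kg·m²·s⁻²
  (B) [kg] · [s⁻²] = kg·s⁻²
  (C) V·m⁻¹ = J·C⁻¹·m⁻¹ = kg·m·s⁻³·A⁻¹  ← same
  (D) H = V·s·A⁻¹ = kg·m²·s⁻²·A⁻²
Only (C) matches kg·m·s⁻³·A⁻¹.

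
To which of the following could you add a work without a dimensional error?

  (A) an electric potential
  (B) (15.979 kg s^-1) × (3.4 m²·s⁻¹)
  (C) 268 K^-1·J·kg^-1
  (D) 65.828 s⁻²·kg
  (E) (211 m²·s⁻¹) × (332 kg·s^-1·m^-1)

Reference: [work] = kg·m²·s⁻².
Each option:
  (A) [electric potential] = kg·m²·s⁻³·A⁻¹
  (B) [kg·s⁻¹] · [m²·s⁻¹] = kg·m²·s⁻²  ← same
  (C) J·kg⁻¹·K⁻¹ = N·m·kg⁻¹·K⁻¹ = m²·s⁻²·K⁻¹
  (D) kg·s⁻²
  (E) [m²·s⁻¹] · [kg·m⁻¹·s⁻¹] = kg·m·s⁻²
Only (B) matches kg·m²·s⁻².

(B)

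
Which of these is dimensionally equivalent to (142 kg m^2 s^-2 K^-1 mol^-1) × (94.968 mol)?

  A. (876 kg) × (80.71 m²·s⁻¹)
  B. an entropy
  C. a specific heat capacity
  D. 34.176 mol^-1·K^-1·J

B.

Reference: [kg·m²·s⁻²·K⁻¹·mol⁻¹] · [mol] = kg·m²·s⁻²·K⁻¹.
Each option:
  A. [kg] · [m²·s⁻¹] = kg·m²·s⁻¹
  B. [entropy] = kg·m²·s⁻²·K⁻¹  ← same
  C. [specific heat capacity] = m²·s⁻²·K⁻¹
  D. J·mol⁻¹·K⁻¹ = N·m·mol⁻¹·K⁻¹ = kg·m²·s⁻²·K⁻¹·mol⁻¹
Only B. matches kg·m²·s⁻²·K⁻¹.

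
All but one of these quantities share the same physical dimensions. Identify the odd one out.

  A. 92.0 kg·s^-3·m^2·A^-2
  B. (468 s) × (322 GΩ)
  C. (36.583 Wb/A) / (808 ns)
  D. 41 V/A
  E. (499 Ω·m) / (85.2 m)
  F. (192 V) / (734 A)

In SI base units:
  A. kg·m²·s⁻³·A⁻²
  B. [s] · [kg·m²·s⁻³·A⁻²] = kg·m²·s⁻²·A⁻²
  C. [kg·m²·s⁻²·A⁻²] / [s] = kg·m²·s⁻³·A⁻²
  D. V·A⁻¹ = J·C⁻¹·A⁻¹ = kg·m²·s⁻³·A⁻²
  E. [kg·m³·s⁻³·A⁻²] / [m] = kg·m²·s⁻³·A⁻²
  F. [kg·m²·s⁻³·A⁻¹] / [A] = kg·m²·s⁻³·A⁻²
All reduce to kg·m²·s⁻³·A⁻² except B., which is kg·m²·s⁻²·A⁻².

B.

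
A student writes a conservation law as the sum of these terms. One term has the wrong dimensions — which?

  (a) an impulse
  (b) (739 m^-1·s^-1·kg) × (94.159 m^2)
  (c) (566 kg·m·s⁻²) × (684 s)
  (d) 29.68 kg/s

Expand each in SI base units:
  (a) [impulse] = kg·m·s⁻¹
  (b) [kg·m⁻¹·s⁻¹] · [m²] = kg·m·s⁻¹
  (c) [kg·m·s⁻²] · [s] = kg·m·s⁻¹
  (d) kg·s⁻¹
All reduce to kg·m·s⁻¹ except (d), which is kg·s⁻¹.

(d)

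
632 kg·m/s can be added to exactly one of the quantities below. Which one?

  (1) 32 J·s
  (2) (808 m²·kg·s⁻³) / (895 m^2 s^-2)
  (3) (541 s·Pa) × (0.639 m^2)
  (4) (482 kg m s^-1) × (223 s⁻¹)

Reference: kg·m·s⁻¹.
Each option:
  (1) J·s = N·m·s = kg·m²·s⁻¹
  (2) [kg·m²·s⁻³] / [m²·s⁻²] = kg·s⁻¹
  (3) [kg·m⁻¹·s⁻¹] · [m²] = kg·m·s⁻¹  ← same
  (4) [kg·m·s⁻¹] · [s⁻¹] = kg·m·s⁻²
Only (3) matches kg·m·s⁻¹.

(3)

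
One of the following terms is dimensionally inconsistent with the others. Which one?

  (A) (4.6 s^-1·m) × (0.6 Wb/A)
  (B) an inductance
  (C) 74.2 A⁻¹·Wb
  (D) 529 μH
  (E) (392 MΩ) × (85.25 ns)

(A)

Dimensions:
  (A) [m·s⁻¹] · [kg·m²·s⁻²·A⁻²] = kg·m³·s⁻³·A⁻²
  (B) [inductance] = kg·m²·s⁻²·A⁻²
  (C) Wb·A⁻¹ = V·s·A⁻¹ = kg·m²·s⁻²·A⁻²
  (D) H = V·s·A⁻¹ = kg·m²·s⁻²·A⁻²
  (E) [kg·m²·s⁻³·A⁻²] · [s] = kg·m²·s⁻²·A⁻²
All reduce to kg·m²·s⁻²·A⁻² except (A), which is kg·m³·s⁻³·A⁻².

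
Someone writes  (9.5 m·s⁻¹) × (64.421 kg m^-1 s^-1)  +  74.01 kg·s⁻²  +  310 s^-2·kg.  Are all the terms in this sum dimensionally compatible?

Reduce each to base SI dimensions:
  (9.5 m·s⁻¹) × (64.421 kg m^-1 s^-1):  [m·s⁻¹] · [kg·m⁻¹·s⁻¹] = kg·s⁻²
  74.01 kg·s⁻²:  kg·s⁻²
  310 s^-2·kg:  kg·s⁻²
Every term reduces to kg·s⁻².

Yes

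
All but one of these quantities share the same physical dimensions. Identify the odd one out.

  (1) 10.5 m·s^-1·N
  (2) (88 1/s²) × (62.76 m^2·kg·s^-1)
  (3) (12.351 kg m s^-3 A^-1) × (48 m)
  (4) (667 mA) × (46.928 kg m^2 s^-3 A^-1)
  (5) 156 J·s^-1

(3)

Dimensions:
  (1) N·m·s⁻¹ = kg·m·s⁻²·m·s⁻¹ = kg·m²·s⁻³
  (2) [s⁻²] · [kg·m²·s⁻¹] = kg·m²·s⁻³
  (3) [kg·m·s⁻³·A⁻¹] · [m] = kg·m²·s⁻³·A⁻¹
  (4) [A] · [kg·m²·s⁻³·A⁻¹] = kg·m²·s⁻³
  (5) J·s⁻¹ = N·m·s⁻¹ = kg·m²·s⁻³
All reduce to kg·m²·s⁻³ except (3), which is kg·m²·s⁻³·A⁻¹.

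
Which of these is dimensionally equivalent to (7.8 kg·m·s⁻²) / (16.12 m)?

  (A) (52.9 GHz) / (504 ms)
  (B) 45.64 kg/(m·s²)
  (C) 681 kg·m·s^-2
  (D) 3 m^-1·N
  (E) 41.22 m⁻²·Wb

Reference: [kg·m·s⁻²] / [m] = kg·s⁻².
Each option:
  (A) [s⁻¹] / [s] = s⁻²
  (B) kg·m⁻¹·s⁻²
  (C) kg·m·s⁻²
  (D) N·m⁻¹ = kg·m·s⁻²·m⁻¹ = kg·s⁻²  ← same
  (E) Wb·m⁻² = V·s·m⁻² = kg·s⁻²·A⁻¹
Only (D) matches kg·s⁻².

(D)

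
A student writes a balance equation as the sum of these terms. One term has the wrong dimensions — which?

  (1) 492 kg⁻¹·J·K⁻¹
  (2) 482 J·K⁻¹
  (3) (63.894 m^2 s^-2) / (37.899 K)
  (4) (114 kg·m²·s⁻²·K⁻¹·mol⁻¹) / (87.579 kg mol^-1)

(2)

Dimensions:
  (1) J·kg⁻¹·K⁻¹ = N·m·kg⁻¹·K⁻¹ = m²·s⁻²·K⁻¹
  (2) J·K⁻¹ = N·m·K⁻¹ = kg·m²·s⁻²·K⁻¹
  (3) [m²·s⁻²] / [K] = m²·s⁻²·K⁻¹
  (4) [kg·m²·s⁻²·K⁻¹·mol⁻¹] / [kg·mol⁻¹] = m²·s⁻²·K⁻¹
All reduce to m²·s⁻²·K⁻¹ except (2), which is kg·m²·s⁻²·K⁻¹.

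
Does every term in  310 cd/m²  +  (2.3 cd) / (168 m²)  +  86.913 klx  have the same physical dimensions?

In SI base units:
  310 cd/m²:  cd·m⁻² = m⁻²·cd
  (2.3 cd) / (168 m²):  [cd] / [m²] = m⁻²·cd
  86.913 klx:  lx = lm·m⁻² = m⁻²·cd
Every term reduces to m⁻²·cd.

Yes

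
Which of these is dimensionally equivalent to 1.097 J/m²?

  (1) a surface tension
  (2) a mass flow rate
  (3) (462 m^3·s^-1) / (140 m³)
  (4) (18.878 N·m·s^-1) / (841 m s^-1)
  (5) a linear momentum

(1)

Reference: J·m⁻² = N·m·m⁻² = kg·s⁻².
Each option:
  (1) [surface tension] = kg·s⁻²  ← same
  (2) [mass flow rate] = kg·s⁻¹
  (3) [m³·s⁻¹] / [m³] = s⁻¹
  (4) [kg·m²·s⁻³] / [m·s⁻¹] = kg·m·s⁻²
  (5) [linear momentum] = kg·m·s⁻¹
Only (1) matches kg·s⁻².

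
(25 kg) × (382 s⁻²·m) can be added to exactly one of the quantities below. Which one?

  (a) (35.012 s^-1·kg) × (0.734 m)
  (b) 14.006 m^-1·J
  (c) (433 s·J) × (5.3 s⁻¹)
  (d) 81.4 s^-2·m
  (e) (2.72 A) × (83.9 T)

Reference: [kg] · [m·s⁻²] = kg·m·s⁻².
Each option:
  (a) [kg·s⁻¹] · [m] = kg·m·s⁻¹
  (b) J·m⁻¹ = N·m·m⁻¹ = kg·m·s⁻²  ← same
  (c) [kg·m²·s⁻¹] · [s⁻¹] = kg·m²·s⁻²
  (d) m·s⁻²
  (e) [A] · [kg·s⁻²·A⁻¹] = kg·s⁻²
Only (b) matches kg·m·s⁻².

(b)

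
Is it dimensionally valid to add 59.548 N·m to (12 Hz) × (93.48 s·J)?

Expand each in SI base units:
  59.548 N·m:  N·m = kg·m·s⁻²·m = kg·m²·s⁻²
  (12 Hz) × (93.48 s·J):  [s⁻¹] · [kg·m²·s⁻¹] = kg·m²·s⁻²
Both are kg·m²·s⁻², so they have the same dimensions and can be added.

Yes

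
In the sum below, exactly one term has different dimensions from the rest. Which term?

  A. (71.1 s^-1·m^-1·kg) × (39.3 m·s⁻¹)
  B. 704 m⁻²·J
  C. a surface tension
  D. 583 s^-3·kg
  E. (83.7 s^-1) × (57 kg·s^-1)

Work out the base dimensions of each:
  A. [kg·m⁻¹·s⁻¹] · [m·s⁻¹] = kg·s⁻²
  B. J·m⁻² = N·m·m⁻² = kg·s⁻²
  C. [surface tension] = kg·s⁻²
  D. kg·s⁻³
  E. [s⁻¹] · [kg·s⁻¹] = kg·s⁻²
All reduce to kg·s⁻² except D., which is kg·s⁻³.

D.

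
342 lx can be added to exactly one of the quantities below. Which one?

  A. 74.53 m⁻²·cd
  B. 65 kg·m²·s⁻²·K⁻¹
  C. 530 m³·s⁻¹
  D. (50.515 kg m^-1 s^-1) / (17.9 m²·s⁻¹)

Reference: lx = lm·m⁻² = m⁻²·cd.
Each option:
  A. cd·m⁻² = m⁻²·cd  ← same
  B. kg·m²·s⁻²·K⁻¹
  C. m³·s⁻¹
  D. [kg·m⁻¹·s⁻¹] / [m²·s⁻¹] = kg·m⁻³
Only A. matches m⁻²·cd.

A.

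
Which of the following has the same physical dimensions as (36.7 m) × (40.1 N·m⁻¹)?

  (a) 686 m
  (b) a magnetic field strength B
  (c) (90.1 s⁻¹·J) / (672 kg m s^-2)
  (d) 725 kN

Reference: [m] · [kg·s⁻²] = kg·m·s⁻².
Each option:
  (a) m
  (b) [magnetic field strength B] = kg·s⁻²·A⁻¹
  (c) [kg·m²·s⁻³] / [kg·m·s⁻²] = m·s⁻¹
  (d) N = kg·m·s⁻²  ← same
Only (d) matches kg·m·s⁻².

(d)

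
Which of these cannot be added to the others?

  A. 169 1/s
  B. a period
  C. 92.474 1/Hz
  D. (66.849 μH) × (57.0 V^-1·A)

Work out the base dimensions of each:
  A. s⁻¹
  B. [period] = s
  C. Hz⁻¹ = (s⁻¹)⁻¹ = s
  D. [kg·m²·s⁻²·A⁻²] · [kg⁻¹·m⁻²·s³·A²] = s
All reduce to s except A., which is s⁻¹.

A.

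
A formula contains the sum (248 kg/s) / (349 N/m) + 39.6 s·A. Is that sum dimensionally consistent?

In SI base units:
  (248 kg/s) / (349 N/m):  [kg·s⁻¹] / [kg·s⁻²] = s
  39.6 s·A:  A·s = s·A
s ≠ s·A, so they cannot be added.

No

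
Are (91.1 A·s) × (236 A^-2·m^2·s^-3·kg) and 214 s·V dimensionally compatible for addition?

Yes

Expand each in SI base units:
  (91.1 A·s) × (236 A^-2·m^2·s^-3·kg):  [s·A] · [kg·m²·s⁻³·A⁻²] = kg·m²·s⁻²·A⁻¹
  214 s·V:  V·s = J·C⁻¹·s = kg·m²·s⁻²·A⁻¹
Both are kg·m²·s⁻²·A⁻¹, so they have the same dimensions and can be added.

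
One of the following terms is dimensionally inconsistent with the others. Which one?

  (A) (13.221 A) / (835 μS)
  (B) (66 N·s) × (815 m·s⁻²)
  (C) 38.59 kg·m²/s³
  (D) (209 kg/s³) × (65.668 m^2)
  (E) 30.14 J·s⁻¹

(A)

In SI base units:
  (A) [A] / [kg⁻¹·m⁻²·s³·A²] = kg·m²·s⁻³·A⁻¹
  (B) [kg·m·s⁻¹] · [m·s⁻²] = kg·m²·s⁻³
  (C) kg·m²·s⁻³
  (D) [kg·s⁻³] · [m²] = kg·m²·s⁻³
  (E) J·s⁻¹ = N·m·s⁻¹ = kg·m²·s⁻³
All reduce to kg·m²·s⁻³ except (A), which is kg·m²·s⁻³·A⁻¹.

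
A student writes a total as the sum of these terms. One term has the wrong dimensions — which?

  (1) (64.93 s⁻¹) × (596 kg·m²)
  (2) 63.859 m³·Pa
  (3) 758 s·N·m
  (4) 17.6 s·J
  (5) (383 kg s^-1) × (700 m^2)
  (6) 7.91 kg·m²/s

(2)

Expand each in SI base units:
  (1) [s⁻¹] · [kg·m²] = kg·m²·s⁻¹
  (2) Pa·m³ = N·m⁻²·m³ = kg·m²·s⁻²
  (3) N·m·s = kg·m·s⁻²·m·s = kg·m²·s⁻¹
  (4) J·s = N·m·s = kg·m²·s⁻¹
  (5) [kg·s⁻¹] · [m²] = kg·m²·s⁻¹
  (6) kg·m²·s⁻¹
All reduce to kg·m²·s⁻¹ except (2), which is kg·m²·s⁻².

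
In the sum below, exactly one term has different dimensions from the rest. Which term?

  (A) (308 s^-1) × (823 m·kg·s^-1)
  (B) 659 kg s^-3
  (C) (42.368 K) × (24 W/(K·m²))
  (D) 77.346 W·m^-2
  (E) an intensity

Work out the base dimensions of each:
  (A) [s⁻¹] · [kg·m·s⁻¹] = kg·m·s⁻²
  (B) kg·s⁻³
  (C) [K] · [kg·s⁻³·K⁻¹] = kg·s⁻³
  (D) W·m⁻² = J·s⁻¹·m⁻² = kg·s⁻³
  (E) [intensity] = kg·s⁻³
All reduce to kg·s⁻³ except (A), which is kg·m·s⁻².

(A)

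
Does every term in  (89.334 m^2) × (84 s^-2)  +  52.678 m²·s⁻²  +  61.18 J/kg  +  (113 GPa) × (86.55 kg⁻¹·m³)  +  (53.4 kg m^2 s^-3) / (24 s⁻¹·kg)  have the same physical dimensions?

Yes

Dimensions:
  (89.334 m^2) × (84 s^-2):  [m²] · [s⁻²] = m²·s⁻²
  52.678 m²·s⁻²:  m²·s⁻²
  61.18 J/kg:  J·kg⁻¹ = N·m·kg⁻¹ = m²·s⁻²
  (113 GPa) × (86.55 kg⁻¹·m³):  [kg·m⁻¹·s⁻²] · [kg⁻¹·m³] = m²·s⁻²
  (53.4 kg m^2 s^-3) / (24 s⁻¹·kg):  [kg·m²·s⁻³] / [kg·s⁻¹] = m²·s⁻²
Every term reduces to m²·s⁻².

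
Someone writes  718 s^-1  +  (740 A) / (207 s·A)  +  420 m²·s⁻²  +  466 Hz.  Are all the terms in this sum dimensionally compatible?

Dimensions:
  718 s^-1:  s⁻¹
  (740 A) / (207 s·A):  [A] / [s·A] = s⁻¹
  420 m²·s⁻²:  m²·s⁻²
  466 Hz:  Hz = s⁻¹
The terms do not share a single dimension (m²·s⁻² vs s⁻¹).

No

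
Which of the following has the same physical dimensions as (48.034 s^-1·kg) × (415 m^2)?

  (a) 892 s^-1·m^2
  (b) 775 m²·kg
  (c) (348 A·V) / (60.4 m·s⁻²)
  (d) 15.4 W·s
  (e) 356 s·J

(e)

Reference: [kg·s⁻¹] · [m²] = kg·m²·s⁻¹.
Each option:
  (a) m²·s⁻¹
  (b) kg·m²
  (c) [kg·m²·s⁻³] / [m·s⁻²] = kg·m·s⁻¹
  (d) W·s = J·s⁻¹·s = kg·m²·s⁻²
  (e) J·s = N·m·s = kg·m²·s⁻¹  ← same
Only (e) matches kg·m²·s⁻¹.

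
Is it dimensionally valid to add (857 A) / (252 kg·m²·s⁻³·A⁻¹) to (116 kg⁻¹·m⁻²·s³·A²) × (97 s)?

Expand each in SI base units:
  (857 A) / (252 kg·m²·s⁻³·A⁻¹):  [A] / [kg·m²·s⁻³·A⁻¹] = kg⁻¹·m⁻²·s³·A²
  (116 kg⁻¹·m⁻²·s³·A²) × (97 s):  [kg⁻¹·m⁻²·s³·A²] · [s] = kg⁻¹·m⁻²·s⁴·A²
kg⁻¹·m⁻²·s³·A² ≠ kg⁻¹·m⁻²·s⁴·A², so they cannot be added.

No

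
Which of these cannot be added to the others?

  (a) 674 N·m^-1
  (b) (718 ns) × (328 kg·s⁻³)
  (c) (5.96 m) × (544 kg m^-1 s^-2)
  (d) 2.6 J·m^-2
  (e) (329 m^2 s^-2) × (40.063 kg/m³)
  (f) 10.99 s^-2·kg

Expand each in SI base units:
  (a) N·m⁻¹ = kg·m·s⁻²·m⁻¹ = kg·s⁻²
  (b) [s] · [kg·s⁻³] = kg·s⁻²
  (c) [m] · [kg·m⁻¹·s⁻²] = kg·s⁻²
  (d) J·m⁻² = N·m·m⁻² = kg·s⁻²
  (e) [m²·s⁻²] · [kg·m⁻³] = kg·m⁻¹·s⁻²
  (f) kg·s⁻²
All reduce to kg·s⁻² except (e), which is kg·m⁻¹·s⁻².

(e)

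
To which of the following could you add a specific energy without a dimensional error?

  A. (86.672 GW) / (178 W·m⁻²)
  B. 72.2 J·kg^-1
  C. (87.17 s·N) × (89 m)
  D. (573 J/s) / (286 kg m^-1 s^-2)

B.

Reference: [specific energy] = m²·s⁻².
Each option:
  A. [kg·m²·s⁻³] / [kg·s⁻³] = m²
  B. J·kg⁻¹ = N·m·kg⁻¹ = m²·s⁻²  ← same
  C. [kg·m·s⁻¹] · [m] = kg·m²·s⁻¹
  D. [kg·m²·s⁻³] / [kg·m⁻¹·s⁻²] = m³·s⁻¹
Only B. matches m²·s⁻².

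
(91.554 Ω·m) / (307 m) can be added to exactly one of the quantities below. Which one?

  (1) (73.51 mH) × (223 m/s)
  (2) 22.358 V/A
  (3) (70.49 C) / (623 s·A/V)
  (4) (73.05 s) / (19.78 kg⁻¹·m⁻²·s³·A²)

Reference: [kg·m³·s⁻³·A⁻²] / [m] = kg·m²·s⁻³·A⁻².
Each option:
  (1) [kg·m²·s⁻²·A⁻²] · [m·s⁻¹] = kg·m³·s⁻³·A⁻²
  (2) V·A⁻¹ = J·C⁻¹·A⁻¹ = kg·m²·s⁻³·A⁻²  ← same
  (3) [s·A] / [kg⁻¹·m⁻²·s⁴·A²] = kg·m²·s⁻³·A⁻¹
  (4) [s] / [kg⁻¹·m⁻²·s³·A²] = kg·m²·s⁻²·A⁻²
Only (2) matches kg·m²·s⁻³·A⁻².

(2)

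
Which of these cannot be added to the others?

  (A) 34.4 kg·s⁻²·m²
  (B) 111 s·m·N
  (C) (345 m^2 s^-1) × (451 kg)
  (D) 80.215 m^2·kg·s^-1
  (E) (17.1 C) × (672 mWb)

(A)

Work out the base dimensions of each:
  (A) kg·m²·s⁻²
  (B) N·m·s = kg·m·s⁻²·m·s = kg·m²·s⁻¹
  (C) [m²·s⁻¹] · [kg] = kg·m²·s⁻¹
  (D) kg·m²·s⁻¹
  (E) [s·A] · [kg·m²·s⁻²·A⁻¹] = kg·m²·s⁻¹
All reduce to kg·m²·s⁻¹ except (A), which is kg·m²·s⁻².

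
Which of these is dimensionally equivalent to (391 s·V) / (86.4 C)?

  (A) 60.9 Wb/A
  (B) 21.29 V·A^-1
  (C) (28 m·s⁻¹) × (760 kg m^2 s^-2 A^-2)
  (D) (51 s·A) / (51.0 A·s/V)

Reference: [kg·m²·s⁻²·A⁻¹] / [s·A] = kg·m²·s⁻³·A⁻².
Each option:
  (A) Wb·A⁻¹ = V·s·A⁻¹ = kg·m²·s⁻²·A⁻²
  (B) V·A⁻¹ = J·C⁻¹·A⁻¹ = kg·m²·s⁻³·A⁻²  ← same
  (C) [m·s⁻¹] · [kg·m²·s⁻²·A⁻²] = kg·m³·s⁻³·A⁻²
  (D) [s·A] / [kg⁻¹·m⁻²·s⁴·A²] = kg·m²·s⁻³·A⁻¹
Only (B) matches kg·m²·s⁻³·A⁻².

(B)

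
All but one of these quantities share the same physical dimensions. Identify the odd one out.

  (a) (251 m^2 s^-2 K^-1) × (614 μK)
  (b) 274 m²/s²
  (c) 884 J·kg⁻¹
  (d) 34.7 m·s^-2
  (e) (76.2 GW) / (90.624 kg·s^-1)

Dimensions:
  (a) [m²·s⁻²·K⁻¹] · [K] = m²·s⁻²
  (b) m²·s⁻²
  (c) J·kg⁻¹ = N·m·kg⁻¹ = m²·s⁻²
  (d) m·s⁻²
  (e) [kg·m²·s⁻³] / [kg·s⁻¹] = m²·s⁻²
All reduce to m²·s⁻² except (d), which is m·s⁻².

(d)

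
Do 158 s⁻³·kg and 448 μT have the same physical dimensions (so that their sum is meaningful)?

Work out the base dimensions of each:
  158 s⁻³·kg:  kg·s⁻³
  448 μT:  T = Wb·m⁻² = kg·s⁻²·A⁻¹
kg·s⁻³ ≠ kg·s⁻²·A⁻¹, so they cannot be added.

No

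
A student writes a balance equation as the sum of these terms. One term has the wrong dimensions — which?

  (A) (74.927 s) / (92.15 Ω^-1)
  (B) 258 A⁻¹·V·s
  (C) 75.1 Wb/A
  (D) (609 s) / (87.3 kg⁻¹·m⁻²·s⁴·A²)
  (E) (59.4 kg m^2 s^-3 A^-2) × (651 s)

Expand each in SI base units:
  (A) [s] / [kg⁻¹·m⁻²·s³·A²] = kg·m²·s⁻²·A⁻²
  (B) V·s·A⁻¹ = J·C⁻¹·s·A⁻¹ = kg·m²·s⁻²·A⁻²
  (C) Wb·A⁻¹ = V·s·A⁻¹ = kg·m²·s⁻²·A⁻²
  (D) [s] / [kg⁻¹·m⁻²·s⁴·A²] = kg·m²·s⁻³·A⁻²
  (E) [kg·m²·s⁻³·A⁻²] · [s] = kg·m²·s⁻²·A⁻²
All reduce to kg·m²·s⁻²·A⁻² except (D), which is kg·m²·s⁻³·A⁻².

(D)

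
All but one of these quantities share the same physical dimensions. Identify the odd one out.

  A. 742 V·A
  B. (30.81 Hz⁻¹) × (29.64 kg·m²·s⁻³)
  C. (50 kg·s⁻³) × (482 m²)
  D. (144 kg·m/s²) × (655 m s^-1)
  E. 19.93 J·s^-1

B.

Dimensions:
  A. V·A = J·C⁻¹·A = kg·m²·s⁻³
  B. [s] · [kg·m²·s⁻³] = kg·m²·s⁻²
  C. [kg·s⁻³] · [m²] = kg·m²·s⁻³
  D. [kg·m·s⁻²] · [m·s⁻¹] = kg·m²·s⁻³
  E. J·s⁻¹ = N·m·s⁻¹ = kg·m²·s⁻³
All reduce to kg·m²·s⁻³ except B., which is kg·m²·s⁻².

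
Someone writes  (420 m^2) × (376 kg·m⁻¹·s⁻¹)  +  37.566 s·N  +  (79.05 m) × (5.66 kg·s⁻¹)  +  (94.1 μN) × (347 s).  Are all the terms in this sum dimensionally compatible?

In SI base units:
  (420 m^2) × (376 kg·m⁻¹·s⁻¹):  [m²] · [kg·m⁻¹·s⁻¹] = kg·m·s⁻¹
  37.566 s·N:  N·s = kg·m·s⁻²·s = kg·m·s⁻¹
  (79.05 m) × (5.66 kg·s⁻¹):  [m] · [kg·s⁻¹] = kg·m·s⁻¹
  (94.1 μN) × (347 s):  [kg·m·s⁻²] · [s] = kg·m·s⁻¹
Every term reduces to kg·m·s⁻¹.

Yes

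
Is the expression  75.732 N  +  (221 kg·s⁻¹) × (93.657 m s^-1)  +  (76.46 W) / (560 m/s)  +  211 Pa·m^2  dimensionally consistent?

Yes

In SI base units:
  75.732 N:  N = kg·m·s⁻²
  (221 kg·s⁻¹) × (93.657 m s^-1):  [kg·s⁻¹] · [m·s⁻¹] = kg·m·s⁻²
  (76.46 W) / (560 m/s):  [kg·m²·s⁻³] / [m·s⁻¹] = kg·m·s⁻²
  211 Pa·m^2:  Pa·m² = N·m⁻²·m² = kg·m·s⁻²
Every term reduces to kg·m·s⁻².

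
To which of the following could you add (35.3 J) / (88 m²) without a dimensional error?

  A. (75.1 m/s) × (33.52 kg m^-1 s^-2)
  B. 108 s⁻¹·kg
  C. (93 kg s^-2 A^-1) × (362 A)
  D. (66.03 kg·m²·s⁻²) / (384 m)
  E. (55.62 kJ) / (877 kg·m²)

C.

Reference: [kg·m²·s⁻²] / [m²] = kg·s⁻².
Each option:
  A. [m·s⁻¹] · [kg·m⁻¹·s⁻²] = kg·s⁻³
  B. kg·s⁻¹
  C. [kg·s⁻²·A⁻¹] · [A] = kg·s⁻²  ← same
  D. [kg·m²·s⁻²] / [m] = kg·m·s⁻²
  E. [kg·m²·s⁻²] / [kg·m²] = s⁻²
Only C. matches kg·s⁻².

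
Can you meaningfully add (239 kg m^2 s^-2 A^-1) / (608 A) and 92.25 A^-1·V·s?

Yes

Dimensions:
  (239 kg m^2 s^-2 A^-1) / (608 A):  [kg·m²·s⁻²·A⁻¹] / [A] = kg·m²·s⁻²·A⁻²
  92.25 A^-1·V·s:  V·s·A⁻¹ = J·C⁻¹·s·A⁻¹ = kg·m²·s⁻²·A⁻²
Both are kg·m²·s⁻²·A⁻², so they have the same dimensions and can be added.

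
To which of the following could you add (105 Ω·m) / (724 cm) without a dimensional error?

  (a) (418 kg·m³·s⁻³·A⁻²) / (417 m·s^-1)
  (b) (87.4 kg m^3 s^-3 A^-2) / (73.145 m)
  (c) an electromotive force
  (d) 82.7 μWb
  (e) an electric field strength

(b)

Reference: [kg·m³·s⁻³·A⁻²] / [m] = kg·m²·s⁻³·A⁻².
Each option:
  (a) [kg·m³·s⁻³·A⁻²] / [m·s⁻¹] = kg·m²·s⁻²·A⁻²
  (b) [kg·m³·s⁻³·A⁻²] / [m] = kg·m²·s⁻³·A⁻²  ← same
  (c) [electromotive force] = kg·m²·s⁻³·A⁻¹
  (d) Wb = V·s = kg·m²·s⁻²·A⁻¹
  (e) [electric field strength] = kg·m·s⁻³·A⁻¹
Only (b) matches kg·m²·s⁻³·A⁻².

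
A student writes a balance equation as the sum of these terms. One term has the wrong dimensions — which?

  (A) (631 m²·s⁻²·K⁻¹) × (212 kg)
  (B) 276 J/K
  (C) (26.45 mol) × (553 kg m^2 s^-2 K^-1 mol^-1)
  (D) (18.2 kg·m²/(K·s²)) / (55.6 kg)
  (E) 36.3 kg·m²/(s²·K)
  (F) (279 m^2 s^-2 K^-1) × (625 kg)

(D)

Work out the base dimensions of each:
  (A) [m²·s⁻²·K⁻¹] · [kg] = kg·m²·s⁻²·K⁻¹
  (B) J·K⁻¹ = N·m·K⁻¹ = kg·m²·s⁻²·K⁻¹
  (C) [mol] · [kg·m²·s⁻²·K⁻¹·mol⁻¹] = kg·m²·s⁻²·K⁻¹
  (D) [kg·m²·s⁻²·K⁻¹] / [kg] = m²·s⁻²·K⁻¹
  (E) kg·m²·s⁻²·K⁻¹
  (F) [m²·s⁻²·K⁻¹] · [kg] = kg·m²·s⁻²·K⁻¹
All reduce to kg·m²·s⁻²·K⁻¹ except (D), which is m²·s⁻²·K⁻¹.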